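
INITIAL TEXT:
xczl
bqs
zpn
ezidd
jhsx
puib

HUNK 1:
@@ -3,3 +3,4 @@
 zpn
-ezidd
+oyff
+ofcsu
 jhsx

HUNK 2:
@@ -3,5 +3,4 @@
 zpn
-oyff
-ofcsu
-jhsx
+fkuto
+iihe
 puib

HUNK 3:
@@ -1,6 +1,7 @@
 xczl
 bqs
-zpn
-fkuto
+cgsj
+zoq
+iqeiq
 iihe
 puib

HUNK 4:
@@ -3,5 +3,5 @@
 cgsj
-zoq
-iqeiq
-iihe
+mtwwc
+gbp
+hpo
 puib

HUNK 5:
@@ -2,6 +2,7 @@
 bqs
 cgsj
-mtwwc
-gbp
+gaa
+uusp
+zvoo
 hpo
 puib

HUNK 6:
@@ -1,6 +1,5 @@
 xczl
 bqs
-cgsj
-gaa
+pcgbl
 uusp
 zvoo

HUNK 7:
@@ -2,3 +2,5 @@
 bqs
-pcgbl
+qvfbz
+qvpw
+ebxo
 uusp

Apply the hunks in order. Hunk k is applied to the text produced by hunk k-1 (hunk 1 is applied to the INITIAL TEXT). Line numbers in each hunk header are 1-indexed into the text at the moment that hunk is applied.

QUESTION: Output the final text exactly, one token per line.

Answer: xczl
bqs
qvfbz
qvpw
ebxo
uusp
zvoo
hpo
puib

Derivation:
Hunk 1: at line 3 remove [ezidd] add [oyff,ofcsu] -> 7 lines: xczl bqs zpn oyff ofcsu jhsx puib
Hunk 2: at line 3 remove [oyff,ofcsu,jhsx] add [fkuto,iihe] -> 6 lines: xczl bqs zpn fkuto iihe puib
Hunk 3: at line 1 remove [zpn,fkuto] add [cgsj,zoq,iqeiq] -> 7 lines: xczl bqs cgsj zoq iqeiq iihe puib
Hunk 4: at line 3 remove [zoq,iqeiq,iihe] add [mtwwc,gbp,hpo] -> 7 lines: xczl bqs cgsj mtwwc gbp hpo puib
Hunk 5: at line 2 remove [mtwwc,gbp] add [gaa,uusp,zvoo] -> 8 lines: xczl bqs cgsj gaa uusp zvoo hpo puib
Hunk 6: at line 1 remove [cgsj,gaa] add [pcgbl] -> 7 lines: xczl bqs pcgbl uusp zvoo hpo puib
Hunk 7: at line 2 remove [pcgbl] add [qvfbz,qvpw,ebxo] -> 9 lines: xczl bqs qvfbz qvpw ebxo uusp zvoo hpo puib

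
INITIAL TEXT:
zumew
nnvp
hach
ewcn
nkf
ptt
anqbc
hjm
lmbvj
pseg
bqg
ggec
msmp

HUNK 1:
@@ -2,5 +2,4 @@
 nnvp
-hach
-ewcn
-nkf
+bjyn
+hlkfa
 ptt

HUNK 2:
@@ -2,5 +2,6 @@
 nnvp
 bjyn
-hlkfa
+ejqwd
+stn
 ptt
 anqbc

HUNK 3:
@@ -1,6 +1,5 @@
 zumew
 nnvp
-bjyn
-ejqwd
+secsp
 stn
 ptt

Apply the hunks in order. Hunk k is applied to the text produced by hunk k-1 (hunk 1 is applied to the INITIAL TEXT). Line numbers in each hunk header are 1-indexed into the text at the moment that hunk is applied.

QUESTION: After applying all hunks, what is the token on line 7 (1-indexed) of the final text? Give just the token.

Answer: hjm

Derivation:
Hunk 1: at line 2 remove [hach,ewcn,nkf] add [bjyn,hlkfa] -> 12 lines: zumew nnvp bjyn hlkfa ptt anqbc hjm lmbvj pseg bqg ggec msmp
Hunk 2: at line 2 remove [hlkfa] add [ejqwd,stn] -> 13 lines: zumew nnvp bjyn ejqwd stn ptt anqbc hjm lmbvj pseg bqg ggec msmp
Hunk 3: at line 1 remove [bjyn,ejqwd] add [secsp] -> 12 lines: zumew nnvp secsp stn ptt anqbc hjm lmbvj pseg bqg ggec msmp
Final line 7: hjm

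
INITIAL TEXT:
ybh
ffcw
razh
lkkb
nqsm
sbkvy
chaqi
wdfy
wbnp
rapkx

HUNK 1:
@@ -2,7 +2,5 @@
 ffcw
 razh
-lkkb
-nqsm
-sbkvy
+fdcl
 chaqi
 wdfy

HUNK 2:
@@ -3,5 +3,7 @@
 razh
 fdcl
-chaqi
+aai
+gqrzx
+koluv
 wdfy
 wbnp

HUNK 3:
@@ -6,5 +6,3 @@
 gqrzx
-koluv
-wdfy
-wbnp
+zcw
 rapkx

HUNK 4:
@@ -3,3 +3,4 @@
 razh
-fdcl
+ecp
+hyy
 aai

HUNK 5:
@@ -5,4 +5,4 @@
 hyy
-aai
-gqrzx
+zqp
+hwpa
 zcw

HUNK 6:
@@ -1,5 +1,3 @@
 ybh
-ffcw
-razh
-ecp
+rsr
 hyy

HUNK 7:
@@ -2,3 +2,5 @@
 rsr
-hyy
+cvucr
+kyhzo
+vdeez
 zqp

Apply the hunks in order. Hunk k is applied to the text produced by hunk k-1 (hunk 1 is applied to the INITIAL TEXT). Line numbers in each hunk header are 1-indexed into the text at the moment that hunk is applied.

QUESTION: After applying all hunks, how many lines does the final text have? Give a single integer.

Hunk 1: at line 2 remove [lkkb,nqsm,sbkvy] add [fdcl] -> 8 lines: ybh ffcw razh fdcl chaqi wdfy wbnp rapkx
Hunk 2: at line 3 remove [chaqi] add [aai,gqrzx,koluv] -> 10 lines: ybh ffcw razh fdcl aai gqrzx koluv wdfy wbnp rapkx
Hunk 3: at line 6 remove [koluv,wdfy,wbnp] add [zcw] -> 8 lines: ybh ffcw razh fdcl aai gqrzx zcw rapkx
Hunk 4: at line 3 remove [fdcl] add [ecp,hyy] -> 9 lines: ybh ffcw razh ecp hyy aai gqrzx zcw rapkx
Hunk 5: at line 5 remove [aai,gqrzx] add [zqp,hwpa] -> 9 lines: ybh ffcw razh ecp hyy zqp hwpa zcw rapkx
Hunk 6: at line 1 remove [ffcw,razh,ecp] add [rsr] -> 7 lines: ybh rsr hyy zqp hwpa zcw rapkx
Hunk 7: at line 2 remove [hyy] add [cvucr,kyhzo,vdeez] -> 9 lines: ybh rsr cvucr kyhzo vdeez zqp hwpa zcw rapkx
Final line count: 9

Answer: 9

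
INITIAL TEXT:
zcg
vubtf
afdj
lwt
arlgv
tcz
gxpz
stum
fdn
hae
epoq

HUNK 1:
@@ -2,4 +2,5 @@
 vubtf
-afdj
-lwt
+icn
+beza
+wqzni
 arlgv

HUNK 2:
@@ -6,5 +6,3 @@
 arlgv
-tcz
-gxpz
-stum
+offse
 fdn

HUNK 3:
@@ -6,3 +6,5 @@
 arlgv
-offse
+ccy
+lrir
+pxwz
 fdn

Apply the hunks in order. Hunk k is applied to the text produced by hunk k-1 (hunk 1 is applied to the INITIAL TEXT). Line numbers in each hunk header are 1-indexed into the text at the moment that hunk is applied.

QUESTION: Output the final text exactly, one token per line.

Hunk 1: at line 2 remove [afdj,lwt] add [icn,beza,wqzni] -> 12 lines: zcg vubtf icn beza wqzni arlgv tcz gxpz stum fdn hae epoq
Hunk 2: at line 6 remove [tcz,gxpz,stum] add [offse] -> 10 lines: zcg vubtf icn beza wqzni arlgv offse fdn hae epoq
Hunk 3: at line 6 remove [offse] add [ccy,lrir,pxwz] -> 12 lines: zcg vubtf icn beza wqzni arlgv ccy lrir pxwz fdn hae epoq

Answer: zcg
vubtf
icn
beza
wqzni
arlgv
ccy
lrir
pxwz
fdn
hae
epoq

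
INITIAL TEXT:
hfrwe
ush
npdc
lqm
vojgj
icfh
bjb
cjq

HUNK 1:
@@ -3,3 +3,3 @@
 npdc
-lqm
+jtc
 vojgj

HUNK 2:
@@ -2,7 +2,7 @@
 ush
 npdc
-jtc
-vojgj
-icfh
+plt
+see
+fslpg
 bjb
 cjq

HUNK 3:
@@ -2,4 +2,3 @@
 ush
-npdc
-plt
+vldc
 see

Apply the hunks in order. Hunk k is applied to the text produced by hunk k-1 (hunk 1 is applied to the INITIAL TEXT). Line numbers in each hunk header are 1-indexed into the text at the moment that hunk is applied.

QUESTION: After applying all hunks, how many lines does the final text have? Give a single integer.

Hunk 1: at line 3 remove [lqm] add [jtc] -> 8 lines: hfrwe ush npdc jtc vojgj icfh bjb cjq
Hunk 2: at line 2 remove [jtc,vojgj,icfh] add [plt,see,fslpg] -> 8 lines: hfrwe ush npdc plt see fslpg bjb cjq
Hunk 3: at line 2 remove [npdc,plt] add [vldc] -> 7 lines: hfrwe ush vldc see fslpg bjb cjq
Final line count: 7

Answer: 7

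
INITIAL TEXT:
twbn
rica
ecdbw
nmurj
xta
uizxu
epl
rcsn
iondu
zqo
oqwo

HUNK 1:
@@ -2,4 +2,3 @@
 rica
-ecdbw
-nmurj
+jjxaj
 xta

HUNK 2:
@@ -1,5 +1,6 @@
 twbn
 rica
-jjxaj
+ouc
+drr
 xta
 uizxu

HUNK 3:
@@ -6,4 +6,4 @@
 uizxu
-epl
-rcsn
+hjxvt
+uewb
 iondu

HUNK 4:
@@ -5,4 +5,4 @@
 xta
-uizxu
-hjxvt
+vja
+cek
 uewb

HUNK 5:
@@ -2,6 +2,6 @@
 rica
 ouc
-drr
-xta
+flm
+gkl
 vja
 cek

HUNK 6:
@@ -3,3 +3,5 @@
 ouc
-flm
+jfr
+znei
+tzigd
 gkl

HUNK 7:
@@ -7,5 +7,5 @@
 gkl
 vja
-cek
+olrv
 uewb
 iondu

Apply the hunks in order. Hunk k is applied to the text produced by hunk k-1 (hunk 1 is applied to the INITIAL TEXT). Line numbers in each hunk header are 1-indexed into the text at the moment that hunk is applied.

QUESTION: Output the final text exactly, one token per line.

Hunk 1: at line 2 remove [ecdbw,nmurj] add [jjxaj] -> 10 lines: twbn rica jjxaj xta uizxu epl rcsn iondu zqo oqwo
Hunk 2: at line 1 remove [jjxaj] add [ouc,drr] -> 11 lines: twbn rica ouc drr xta uizxu epl rcsn iondu zqo oqwo
Hunk 3: at line 6 remove [epl,rcsn] add [hjxvt,uewb] -> 11 lines: twbn rica ouc drr xta uizxu hjxvt uewb iondu zqo oqwo
Hunk 4: at line 5 remove [uizxu,hjxvt] add [vja,cek] -> 11 lines: twbn rica ouc drr xta vja cek uewb iondu zqo oqwo
Hunk 5: at line 2 remove [drr,xta] add [flm,gkl] -> 11 lines: twbn rica ouc flm gkl vja cek uewb iondu zqo oqwo
Hunk 6: at line 3 remove [flm] add [jfr,znei,tzigd] -> 13 lines: twbn rica ouc jfr znei tzigd gkl vja cek uewb iondu zqo oqwo
Hunk 7: at line 7 remove [cek] add [olrv] -> 13 lines: twbn rica ouc jfr znei tzigd gkl vja olrv uewb iondu zqo oqwo

Answer: twbn
rica
ouc
jfr
znei
tzigd
gkl
vja
olrv
uewb
iondu
zqo
oqwo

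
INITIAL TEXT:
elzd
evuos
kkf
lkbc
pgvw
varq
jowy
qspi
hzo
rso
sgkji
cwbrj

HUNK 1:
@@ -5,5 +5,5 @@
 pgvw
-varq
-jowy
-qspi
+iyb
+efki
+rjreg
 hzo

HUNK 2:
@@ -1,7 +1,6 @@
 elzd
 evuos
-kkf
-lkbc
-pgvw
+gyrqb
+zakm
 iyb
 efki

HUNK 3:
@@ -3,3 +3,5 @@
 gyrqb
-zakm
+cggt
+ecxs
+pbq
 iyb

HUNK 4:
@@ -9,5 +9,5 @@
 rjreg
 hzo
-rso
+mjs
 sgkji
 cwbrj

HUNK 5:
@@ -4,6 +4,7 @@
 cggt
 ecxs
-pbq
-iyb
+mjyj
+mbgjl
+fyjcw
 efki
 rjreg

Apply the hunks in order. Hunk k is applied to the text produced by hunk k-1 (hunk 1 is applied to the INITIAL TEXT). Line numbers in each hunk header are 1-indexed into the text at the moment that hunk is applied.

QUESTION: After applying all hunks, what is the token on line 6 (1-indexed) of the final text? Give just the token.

Answer: mjyj

Derivation:
Hunk 1: at line 5 remove [varq,jowy,qspi] add [iyb,efki,rjreg] -> 12 lines: elzd evuos kkf lkbc pgvw iyb efki rjreg hzo rso sgkji cwbrj
Hunk 2: at line 1 remove [kkf,lkbc,pgvw] add [gyrqb,zakm] -> 11 lines: elzd evuos gyrqb zakm iyb efki rjreg hzo rso sgkji cwbrj
Hunk 3: at line 3 remove [zakm] add [cggt,ecxs,pbq] -> 13 lines: elzd evuos gyrqb cggt ecxs pbq iyb efki rjreg hzo rso sgkji cwbrj
Hunk 4: at line 9 remove [rso] add [mjs] -> 13 lines: elzd evuos gyrqb cggt ecxs pbq iyb efki rjreg hzo mjs sgkji cwbrj
Hunk 5: at line 4 remove [pbq,iyb] add [mjyj,mbgjl,fyjcw] -> 14 lines: elzd evuos gyrqb cggt ecxs mjyj mbgjl fyjcw efki rjreg hzo mjs sgkji cwbrj
Final line 6: mjyj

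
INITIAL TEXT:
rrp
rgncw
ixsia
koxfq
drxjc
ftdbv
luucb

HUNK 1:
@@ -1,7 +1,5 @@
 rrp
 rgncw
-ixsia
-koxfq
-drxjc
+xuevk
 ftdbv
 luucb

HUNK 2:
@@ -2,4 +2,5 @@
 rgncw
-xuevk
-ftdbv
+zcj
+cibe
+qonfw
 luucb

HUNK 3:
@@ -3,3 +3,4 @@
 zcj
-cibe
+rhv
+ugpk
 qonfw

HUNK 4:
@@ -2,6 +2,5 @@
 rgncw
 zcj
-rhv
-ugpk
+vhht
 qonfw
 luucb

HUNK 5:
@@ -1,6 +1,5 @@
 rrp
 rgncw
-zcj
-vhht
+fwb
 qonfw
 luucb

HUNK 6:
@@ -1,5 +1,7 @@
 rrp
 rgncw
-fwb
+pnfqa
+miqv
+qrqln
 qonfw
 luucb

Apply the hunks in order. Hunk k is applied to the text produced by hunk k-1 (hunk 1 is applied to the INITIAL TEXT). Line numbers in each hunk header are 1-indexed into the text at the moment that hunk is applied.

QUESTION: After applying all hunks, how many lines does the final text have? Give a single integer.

Answer: 7

Derivation:
Hunk 1: at line 1 remove [ixsia,koxfq,drxjc] add [xuevk] -> 5 lines: rrp rgncw xuevk ftdbv luucb
Hunk 2: at line 2 remove [xuevk,ftdbv] add [zcj,cibe,qonfw] -> 6 lines: rrp rgncw zcj cibe qonfw luucb
Hunk 3: at line 3 remove [cibe] add [rhv,ugpk] -> 7 lines: rrp rgncw zcj rhv ugpk qonfw luucb
Hunk 4: at line 2 remove [rhv,ugpk] add [vhht] -> 6 lines: rrp rgncw zcj vhht qonfw luucb
Hunk 5: at line 1 remove [zcj,vhht] add [fwb] -> 5 lines: rrp rgncw fwb qonfw luucb
Hunk 6: at line 1 remove [fwb] add [pnfqa,miqv,qrqln] -> 7 lines: rrp rgncw pnfqa miqv qrqln qonfw luucb
Final line count: 7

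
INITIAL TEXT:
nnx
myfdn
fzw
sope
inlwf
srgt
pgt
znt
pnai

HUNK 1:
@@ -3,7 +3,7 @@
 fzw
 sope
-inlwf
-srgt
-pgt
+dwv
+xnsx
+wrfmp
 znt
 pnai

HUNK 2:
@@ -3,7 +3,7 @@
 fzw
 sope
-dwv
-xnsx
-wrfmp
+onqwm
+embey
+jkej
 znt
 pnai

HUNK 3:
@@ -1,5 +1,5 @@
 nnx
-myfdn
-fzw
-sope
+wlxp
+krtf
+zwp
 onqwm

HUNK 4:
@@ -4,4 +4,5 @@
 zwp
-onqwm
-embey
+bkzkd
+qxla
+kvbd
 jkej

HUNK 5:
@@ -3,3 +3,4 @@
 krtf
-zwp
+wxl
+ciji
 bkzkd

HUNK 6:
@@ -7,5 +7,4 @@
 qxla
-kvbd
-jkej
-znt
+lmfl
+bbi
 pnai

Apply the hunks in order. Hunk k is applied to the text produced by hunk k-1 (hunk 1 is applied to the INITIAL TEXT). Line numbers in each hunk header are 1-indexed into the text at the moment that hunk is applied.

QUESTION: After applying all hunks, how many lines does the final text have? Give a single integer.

Answer: 10

Derivation:
Hunk 1: at line 3 remove [inlwf,srgt,pgt] add [dwv,xnsx,wrfmp] -> 9 lines: nnx myfdn fzw sope dwv xnsx wrfmp znt pnai
Hunk 2: at line 3 remove [dwv,xnsx,wrfmp] add [onqwm,embey,jkej] -> 9 lines: nnx myfdn fzw sope onqwm embey jkej znt pnai
Hunk 3: at line 1 remove [myfdn,fzw,sope] add [wlxp,krtf,zwp] -> 9 lines: nnx wlxp krtf zwp onqwm embey jkej znt pnai
Hunk 4: at line 4 remove [onqwm,embey] add [bkzkd,qxla,kvbd] -> 10 lines: nnx wlxp krtf zwp bkzkd qxla kvbd jkej znt pnai
Hunk 5: at line 3 remove [zwp] add [wxl,ciji] -> 11 lines: nnx wlxp krtf wxl ciji bkzkd qxla kvbd jkej znt pnai
Hunk 6: at line 7 remove [kvbd,jkej,znt] add [lmfl,bbi] -> 10 lines: nnx wlxp krtf wxl ciji bkzkd qxla lmfl bbi pnai
Final line count: 10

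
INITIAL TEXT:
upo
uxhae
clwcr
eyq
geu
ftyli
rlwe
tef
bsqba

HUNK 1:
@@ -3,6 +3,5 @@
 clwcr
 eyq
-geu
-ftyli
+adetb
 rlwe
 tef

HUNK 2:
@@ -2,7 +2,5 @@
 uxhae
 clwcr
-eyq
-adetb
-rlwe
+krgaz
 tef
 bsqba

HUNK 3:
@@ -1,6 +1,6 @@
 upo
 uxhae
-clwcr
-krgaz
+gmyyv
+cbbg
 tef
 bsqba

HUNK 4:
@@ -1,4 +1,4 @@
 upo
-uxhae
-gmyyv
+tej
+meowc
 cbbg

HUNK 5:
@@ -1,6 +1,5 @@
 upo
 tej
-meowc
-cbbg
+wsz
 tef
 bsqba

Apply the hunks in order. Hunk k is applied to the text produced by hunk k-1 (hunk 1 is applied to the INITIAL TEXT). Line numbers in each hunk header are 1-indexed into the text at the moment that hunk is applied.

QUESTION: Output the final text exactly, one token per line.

Hunk 1: at line 3 remove [geu,ftyli] add [adetb] -> 8 lines: upo uxhae clwcr eyq adetb rlwe tef bsqba
Hunk 2: at line 2 remove [eyq,adetb,rlwe] add [krgaz] -> 6 lines: upo uxhae clwcr krgaz tef bsqba
Hunk 3: at line 1 remove [clwcr,krgaz] add [gmyyv,cbbg] -> 6 lines: upo uxhae gmyyv cbbg tef bsqba
Hunk 4: at line 1 remove [uxhae,gmyyv] add [tej,meowc] -> 6 lines: upo tej meowc cbbg tef bsqba
Hunk 5: at line 1 remove [meowc,cbbg] add [wsz] -> 5 lines: upo tej wsz tef bsqba

Answer: upo
tej
wsz
tef
bsqba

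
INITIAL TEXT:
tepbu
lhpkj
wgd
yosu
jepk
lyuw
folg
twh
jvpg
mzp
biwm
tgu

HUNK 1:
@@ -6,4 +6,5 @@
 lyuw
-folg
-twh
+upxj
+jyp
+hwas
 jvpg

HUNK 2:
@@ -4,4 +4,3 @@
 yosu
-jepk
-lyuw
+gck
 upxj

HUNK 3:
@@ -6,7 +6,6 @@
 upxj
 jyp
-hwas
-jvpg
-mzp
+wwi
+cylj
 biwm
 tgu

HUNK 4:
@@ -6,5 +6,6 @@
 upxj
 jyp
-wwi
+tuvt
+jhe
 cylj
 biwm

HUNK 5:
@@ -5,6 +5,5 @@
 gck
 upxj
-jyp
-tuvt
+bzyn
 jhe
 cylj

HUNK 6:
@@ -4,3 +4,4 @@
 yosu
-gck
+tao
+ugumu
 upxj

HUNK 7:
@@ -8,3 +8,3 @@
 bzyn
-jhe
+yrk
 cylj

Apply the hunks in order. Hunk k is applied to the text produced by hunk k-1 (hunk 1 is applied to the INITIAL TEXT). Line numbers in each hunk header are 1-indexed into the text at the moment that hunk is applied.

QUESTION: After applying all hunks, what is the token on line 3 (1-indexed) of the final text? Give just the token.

Hunk 1: at line 6 remove [folg,twh] add [upxj,jyp,hwas] -> 13 lines: tepbu lhpkj wgd yosu jepk lyuw upxj jyp hwas jvpg mzp biwm tgu
Hunk 2: at line 4 remove [jepk,lyuw] add [gck] -> 12 lines: tepbu lhpkj wgd yosu gck upxj jyp hwas jvpg mzp biwm tgu
Hunk 3: at line 6 remove [hwas,jvpg,mzp] add [wwi,cylj] -> 11 lines: tepbu lhpkj wgd yosu gck upxj jyp wwi cylj biwm tgu
Hunk 4: at line 6 remove [wwi] add [tuvt,jhe] -> 12 lines: tepbu lhpkj wgd yosu gck upxj jyp tuvt jhe cylj biwm tgu
Hunk 5: at line 5 remove [jyp,tuvt] add [bzyn] -> 11 lines: tepbu lhpkj wgd yosu gck upxj bzyn jhe cylj biwm tgu
Hunk 6: at line 4 remove [gck] add [tao,ugumu] -> 12 lines: tepbu lhpkj wgd yosu tao ugumu upxj bzyn jhe cylj biwm tgu
Hunk 7: at line 8 remove [jhe] add [yrk] -> 12 lines: tepbu lhpkj wgd yosu tao ugumu upxj bzyn yrk cylj biwm tgu
Final line 3: wgd

Answer: wgd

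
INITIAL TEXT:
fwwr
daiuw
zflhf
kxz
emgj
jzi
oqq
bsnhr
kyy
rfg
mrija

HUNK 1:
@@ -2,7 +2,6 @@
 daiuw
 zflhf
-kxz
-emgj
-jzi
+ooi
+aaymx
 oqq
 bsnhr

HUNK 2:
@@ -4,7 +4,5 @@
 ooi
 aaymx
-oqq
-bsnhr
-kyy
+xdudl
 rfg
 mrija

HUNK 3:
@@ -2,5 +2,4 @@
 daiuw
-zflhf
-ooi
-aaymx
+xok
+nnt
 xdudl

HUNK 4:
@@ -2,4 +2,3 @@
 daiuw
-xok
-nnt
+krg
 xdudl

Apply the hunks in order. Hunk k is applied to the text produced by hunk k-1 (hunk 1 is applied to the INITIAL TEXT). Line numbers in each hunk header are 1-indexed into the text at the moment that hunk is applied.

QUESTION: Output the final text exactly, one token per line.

Answer: fwwr
daiuw
krg
xdudl
rfg
mrija

Derivation:
Hunk 1: at line 2 remove [kxz,emgj,jzi] add [ooi,aaymx] -> 10 lines: fwwr daiuw zflhf ooi aaymx oqq bsnhr kyy rfg mrija
Hunk 2: at line 4 remove [oqq,bsnhr,kyy] add [xdudl] -> 8 lines: fwwr daiuw zflhf ooi aaymx xdudl rfg mrija
Hunk 3: at line 2 remove [zflhf,ooi,aaymx] add [xok,nnt] -> 7 lines: fwwr daiuw xok nnt xdudl rfg mrija
Hunk 4: at line 2 remove [xok,nnt] add [krg] -> 6 lines: fwwr daiuw krg xdudl rfg mrija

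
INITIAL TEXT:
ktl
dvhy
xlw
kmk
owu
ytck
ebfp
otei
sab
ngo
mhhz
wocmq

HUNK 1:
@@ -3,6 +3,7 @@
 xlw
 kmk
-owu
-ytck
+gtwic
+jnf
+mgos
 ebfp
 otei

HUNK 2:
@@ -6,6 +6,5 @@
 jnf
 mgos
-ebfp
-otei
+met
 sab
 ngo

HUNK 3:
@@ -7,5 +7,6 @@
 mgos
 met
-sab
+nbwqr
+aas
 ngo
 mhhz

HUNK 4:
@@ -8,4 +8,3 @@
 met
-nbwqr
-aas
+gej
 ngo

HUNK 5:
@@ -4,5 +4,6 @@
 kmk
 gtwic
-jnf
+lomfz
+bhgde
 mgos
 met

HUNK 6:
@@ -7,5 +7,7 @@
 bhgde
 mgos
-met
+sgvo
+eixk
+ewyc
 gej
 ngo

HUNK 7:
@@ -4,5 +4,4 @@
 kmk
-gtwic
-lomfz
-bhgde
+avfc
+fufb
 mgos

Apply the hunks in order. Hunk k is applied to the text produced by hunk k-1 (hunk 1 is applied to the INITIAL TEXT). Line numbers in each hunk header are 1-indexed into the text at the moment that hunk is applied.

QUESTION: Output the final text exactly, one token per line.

Hunk 1: at line 3 remove [owu,ytck] add [gtwic,jnf,mgos] -> 13 lines: ktl dvhy xlw kmk gtwic jnf mgos ebfp otei sab ngo mhhz wocmq
Hunk 2: at line 6 remove [ebfp,otei] add [met] -> 12 lines: ktl dvhy xlw kmk gtwic jnf mgos met sab ngo mhhz wocmq
Hunk 3: at line 7 remove [sab] add [nbwqr,aas] -> 13 lines: ktl dvhy xlw kmk gtwic jnf mgos met nbwqr aas ngo mhhz wocmq
Hunk 4: at line 8 remove [nbwqr,aas] add [gej] -> 12 lines: ktl dvhy xlw kmk gtwic jnf mgos met gej ngo mhhz wocmq
Hunk 5: at line 4 remove [jnf] add [lomfz,bhgde] -> 13 lines: ktl dvhy xlw kmk gtwic lomfz bhgde mgos met gej ngo mhhz wocmq
Hunk 6: at line 7 remove [met] add [sgvo,eixk,ewyc] -> 15 lines: ktl dvhy xlw kmk gtwic lomfz bhgde mgos sgvo eixk ewyc gej ngo mhhz wocmq
Hunk 7: at line 4 remove [gtwic,lomfz,bhgde] add [avfc,fufb] -> 14 lines: ktl dvhy xlw kmk avfc fufb mgos sgvo eixk ewyc gej ngo mhhz wocmq

Answer: ktl
dvhy
xlw
kmk
avfc
fufb
mgos
sgvo
eixk
ewyc
gej
ngo
mhhz
wocmq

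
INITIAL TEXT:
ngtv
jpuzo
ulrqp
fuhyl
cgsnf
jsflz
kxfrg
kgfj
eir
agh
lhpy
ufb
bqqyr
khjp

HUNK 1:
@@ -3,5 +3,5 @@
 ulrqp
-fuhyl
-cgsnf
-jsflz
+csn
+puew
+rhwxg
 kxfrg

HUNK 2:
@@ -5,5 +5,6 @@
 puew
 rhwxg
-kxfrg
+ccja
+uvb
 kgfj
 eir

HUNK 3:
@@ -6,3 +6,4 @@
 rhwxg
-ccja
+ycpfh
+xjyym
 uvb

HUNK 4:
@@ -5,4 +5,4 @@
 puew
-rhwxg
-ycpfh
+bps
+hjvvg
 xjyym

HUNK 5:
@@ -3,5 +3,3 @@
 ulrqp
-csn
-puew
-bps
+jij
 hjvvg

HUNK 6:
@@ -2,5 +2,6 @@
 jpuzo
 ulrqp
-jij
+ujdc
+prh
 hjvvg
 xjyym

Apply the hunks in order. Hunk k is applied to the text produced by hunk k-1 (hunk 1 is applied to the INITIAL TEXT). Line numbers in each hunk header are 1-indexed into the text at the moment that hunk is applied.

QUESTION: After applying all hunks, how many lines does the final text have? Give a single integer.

Hunk 1: at line 3 remove [fuhyl,cgsnf,jsflz] add [csn,puew,rhwxg] -> 14 lines: ngtv jpuzo ulrqp csn puew rhwxg kxfrg kgfj eir agh lhpy ufb bqqyr khjp
Hunk 2: at line 5 remove [kxfrg] add [ccja,uvb] -> 15 lines: ngtv jpuzo ulrqp csn puew rhwxg ccja uvb kgfj eir agh lhpy ufb bqqyr khjp
Hunk 3: at line 6 remove [ccja] add [ycpfh,xjyym] -> 16 lines: ngtv jpuzo ulrqp csn puew rhwxg ycpfh xjyym uvb kgfj eir agh lhpy ufb bqqyr khjp
Hunk 4: at line 5 remove [rhwxg,ycpfh] add [bps,hjvvg] -> 16 lines: ngtv jpuzo ulrqp csn puew bps hjvvg xjyym uvb kgfj eir agh lhpy ufb bqqyr khjp
Hunk 5: at line 3 remove [csn,puew,bps] add [jij] -> 14 lines: ngtv jpuzo ulrqp jij hjvvg xjyym uvb kgfj eir agh lhpy ufb bqqyr khjp
Hunk 6: at line 2 remove [jij] add [ujdc,prh] -> 15 lines: ngtv jpuzo ulrqp ujdc prh hjvvg xjyym uvb kgfj eir agh lhpy ufb bqqyr khjp
Final line count: 15

Answer: 15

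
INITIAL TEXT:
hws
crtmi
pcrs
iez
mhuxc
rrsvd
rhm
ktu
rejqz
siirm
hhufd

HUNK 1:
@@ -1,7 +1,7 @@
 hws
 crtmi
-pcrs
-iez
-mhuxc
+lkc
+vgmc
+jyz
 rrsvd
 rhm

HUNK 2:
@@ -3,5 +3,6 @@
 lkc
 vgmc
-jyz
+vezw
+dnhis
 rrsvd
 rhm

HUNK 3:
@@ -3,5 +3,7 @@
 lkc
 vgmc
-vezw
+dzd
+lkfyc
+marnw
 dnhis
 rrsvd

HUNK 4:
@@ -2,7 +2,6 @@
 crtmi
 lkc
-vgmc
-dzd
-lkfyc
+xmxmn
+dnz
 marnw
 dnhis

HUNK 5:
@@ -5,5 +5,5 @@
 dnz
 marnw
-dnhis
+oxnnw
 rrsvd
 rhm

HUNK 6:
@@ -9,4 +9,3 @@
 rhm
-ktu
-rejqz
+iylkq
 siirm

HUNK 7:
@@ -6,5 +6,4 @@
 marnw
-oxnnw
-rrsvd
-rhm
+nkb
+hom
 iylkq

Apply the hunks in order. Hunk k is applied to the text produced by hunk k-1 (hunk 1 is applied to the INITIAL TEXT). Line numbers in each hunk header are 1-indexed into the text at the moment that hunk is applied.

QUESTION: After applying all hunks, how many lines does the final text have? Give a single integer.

Answer: 11

Derivation:
Hunk 1: at line 1 remove [pcrs,iez,mhuxc] add [lkc,vgmc,jyz] -> 11 lines: hws crtmi lkc vgmc jyz rrsvd rhm ktu rejqz siirm hhufd
Hunk 2: at line 3 remove [jyz] add [vezw,dnhis] -> 12 lines: hws crtmi lkc vgmc vezw dnhis rrsvd rhm ktu rejqz siirm hhufd
Hunk 3: at line 3 remove [vezw] add [dzd,lkfyc,marnw] -> 14 lines: hws crtmi lkc vgmc dzd lkfyc marnw dnhis rrsvd rhm ktu rejqz siirm hhufd
Hunk 4: at line 2 remove [vgmc,dzd,lkfyc] add [xmxmn,dnz] -> 13 lines: hws crtmi lkc xmxmn dnz marnw dnhis rrsvd rhm ktu rejqz siirm hhufd
Hunk 5: at line 5 remove [dnhis] add [oxnnw] -> 13 lines: hws crtmi lkc xmxmn dnz marnw oxnnw rrsvd rhm ktu rejqz siirm hhufd
Hunk 6: at line 9 remove [ktu,rejqz] add [iylkq] -> 12 lines: hws crtmi lkc xmxmn dnz marnw oxnnw rrsvd rhm iylkq siirm hhufd
Hunk 7: at line 6 remove [oxnnw,rrsvd,rhm] add [nkb,hom] -> 11 lines: hws crtmi lkc xmxmn dnz marnw nkb hom iylkq siirm hhufd
Final line count: 11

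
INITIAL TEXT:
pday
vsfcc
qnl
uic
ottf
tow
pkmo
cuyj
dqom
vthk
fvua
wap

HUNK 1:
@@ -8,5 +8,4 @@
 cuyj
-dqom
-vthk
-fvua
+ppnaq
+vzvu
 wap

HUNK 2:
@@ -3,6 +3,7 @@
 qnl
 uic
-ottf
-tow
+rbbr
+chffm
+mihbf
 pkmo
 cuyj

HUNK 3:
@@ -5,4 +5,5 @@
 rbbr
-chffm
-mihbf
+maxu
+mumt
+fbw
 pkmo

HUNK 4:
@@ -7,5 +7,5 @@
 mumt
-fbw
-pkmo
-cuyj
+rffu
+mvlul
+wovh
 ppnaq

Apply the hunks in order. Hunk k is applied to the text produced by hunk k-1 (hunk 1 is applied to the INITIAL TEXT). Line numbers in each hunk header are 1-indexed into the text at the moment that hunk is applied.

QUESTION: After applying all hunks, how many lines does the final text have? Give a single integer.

Answer: 13

Derivation:
Hunk 1: at line 8 remove [dqom,vthk,fvua] add [ppnaq,vzvu] -> 11 lines: pday vsfcc qnl uic ottf tow pkmo cuyj ppnaq vzvu wap
Hunk 2: at line 3 remove [ottf,tow] add [rbbr,chffm,mihbf] -> 12 lines: pday vsfcc qnl uic rbbr chffm mihbf pkmo cuyj ppnaq vzvu wap
Hunk 3: at line 5 remove [chffm,mihbf] add [maxu,mumt,fbw] -> 13 lines: pday vsfcc qnl uic rbbr maxu mumt fbw pkmo cuyj ppnaq vzvu wap
Hunk 4: at line 7 remove [fbw,pkmo,cuyj] add [rffu,mvlul,wovh] -> 13 lines: pday vsfcc qnl uic rbbr maxu mumt rffu mvlul wovh ppnaq vzvu wap
Final line count: 13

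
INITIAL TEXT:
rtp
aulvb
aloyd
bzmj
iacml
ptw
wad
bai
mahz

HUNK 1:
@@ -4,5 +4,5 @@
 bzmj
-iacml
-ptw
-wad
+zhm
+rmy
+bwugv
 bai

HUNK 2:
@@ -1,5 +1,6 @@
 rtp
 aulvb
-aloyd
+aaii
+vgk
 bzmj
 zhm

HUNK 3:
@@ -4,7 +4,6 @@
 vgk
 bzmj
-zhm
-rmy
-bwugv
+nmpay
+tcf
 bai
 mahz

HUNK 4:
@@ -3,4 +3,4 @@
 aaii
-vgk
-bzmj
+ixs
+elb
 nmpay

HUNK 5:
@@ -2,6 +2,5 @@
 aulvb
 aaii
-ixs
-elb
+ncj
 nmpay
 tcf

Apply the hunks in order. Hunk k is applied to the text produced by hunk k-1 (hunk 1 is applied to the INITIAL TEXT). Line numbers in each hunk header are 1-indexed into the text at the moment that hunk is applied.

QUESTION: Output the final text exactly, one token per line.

Answer: rtp
aulvb
aaii
ncj
nmpay
tcf
bai
mahz

Derivation:
Hunk 1: at line 4 remove [iacml,ptw,wad] add [zhm,rmy,bwugv] -> 9 lines: rtp aulvb aloyd bzmj zhm rmy bwugv bai mahz
Hunk 2: at line 1 remove [aloyd] add [aaii,vgk] -> 10 lines: rtp aulvb aaii vgk bzmj zhm rmy bwugv bai mahz
Hunk 3: at line 4 remove [zhm,rmy,bwugv] add [nmpay,tcf] -> 9 lines: rtp aulvb aaii vgk bzmj nmpay tcf bai mahz
Hunk 4: at line 3 remove [vgk,bzmj] add [ixs,elb] -> 9 lines: rtp aulvb aaii ixs elb nmpay tcf bai mahz
Hunk 5: at line 2 remove [ixs,elb] add [ncj] -> 8 lines: rtp aulvb aaii ncj nmpay tcf bai mahz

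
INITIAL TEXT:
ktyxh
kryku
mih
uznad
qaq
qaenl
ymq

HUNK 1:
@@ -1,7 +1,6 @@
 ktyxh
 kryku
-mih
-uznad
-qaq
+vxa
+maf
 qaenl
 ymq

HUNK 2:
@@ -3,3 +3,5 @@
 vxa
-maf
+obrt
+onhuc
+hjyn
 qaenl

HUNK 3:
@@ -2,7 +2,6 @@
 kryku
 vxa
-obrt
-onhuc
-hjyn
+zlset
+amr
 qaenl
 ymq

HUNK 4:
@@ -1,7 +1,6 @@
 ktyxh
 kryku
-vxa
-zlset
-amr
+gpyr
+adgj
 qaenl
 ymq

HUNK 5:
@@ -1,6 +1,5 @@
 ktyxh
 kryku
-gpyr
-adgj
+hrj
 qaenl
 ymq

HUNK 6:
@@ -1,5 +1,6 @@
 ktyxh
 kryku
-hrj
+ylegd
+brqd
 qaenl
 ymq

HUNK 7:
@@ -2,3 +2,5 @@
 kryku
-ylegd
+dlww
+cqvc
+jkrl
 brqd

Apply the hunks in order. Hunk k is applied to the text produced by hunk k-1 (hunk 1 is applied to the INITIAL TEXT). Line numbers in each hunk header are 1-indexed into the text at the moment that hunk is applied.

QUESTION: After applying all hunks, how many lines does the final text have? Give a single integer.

Hunk 1: at line 1 remove [mih,uznad,qaq] add [vxa,maf] -> 6 lines: ktyxh kryku vxa maf qaenl ymq
Hunk 2: at line 3 remove [maf] add [obrt,onhuc,hjyn] -> 8 lines: ktyxh kryku vxa obrt onhuc hjyn qaenl ymq
Hunk 3: at line 2 remove [obrt,onhuc,hjyn] add [zlset,amr] -> 7 lines: ktyxh kryku vxa zlset amr qaenl ymq
Hunk 4: at line 1 remove [vxa,zlset,amr] add [gpyr,adgj] -> 6 lines: ktyxh kryku gpyr adgj qaenl ymq
Hunk 5: at line 1 remove [gpyr,adgj] add [hrj] -> 5 lines: ktyxh kryku hrj qaenl ymq
Hunk 6: at line 1 remove [hrj] add [ylegd,brqd] -> 6 lines: ktyxh kryku ylegd brqd qaenl ymq
Hunk 7: at line 2 remove [ylegd] add [dlww,cqvc,jkrl] -> 8 lines: ktyxh kryku dlww cqvc jkrl brqd qaenl ymq
Final line count: 8

Answer: 8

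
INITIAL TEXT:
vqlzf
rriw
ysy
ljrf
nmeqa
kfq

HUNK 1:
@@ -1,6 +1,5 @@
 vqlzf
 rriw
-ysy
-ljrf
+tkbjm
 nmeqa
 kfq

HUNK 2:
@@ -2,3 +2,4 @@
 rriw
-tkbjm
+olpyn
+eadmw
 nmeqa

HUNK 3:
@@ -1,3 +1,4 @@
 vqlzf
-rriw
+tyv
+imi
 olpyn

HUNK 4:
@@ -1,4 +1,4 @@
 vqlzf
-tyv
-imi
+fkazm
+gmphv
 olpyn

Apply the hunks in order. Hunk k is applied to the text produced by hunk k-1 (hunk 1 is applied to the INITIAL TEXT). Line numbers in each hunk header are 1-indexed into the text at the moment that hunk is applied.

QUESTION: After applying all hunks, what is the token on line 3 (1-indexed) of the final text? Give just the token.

Answer: gmphv

Derivation:
Hunk 1: at line 1 remove [ysy,ljrf] add [tkbjm] -> 5 lines: vqlzf rriw tkbjm nmeqa kfq
Hunk 2: at line 2 remove [tkbjm] add [olpyn,eadmw] -> 6 lines: vqlzf rriw olpyn eadmw nmeqa kfq
Hunk 3: at line 1 remove [rriw] add [tyv,imi] -> 7 lines: vqlzf tyv imi olpyn eadmw nmeqa kfq
Hunk 4: at line 1 remove [tyv,imi] add [fkazm,gmphv] -> 7 lines: vqlzf fkazm gmphv olpyn eadmw nmeqa kfq
Final line 3: gmphv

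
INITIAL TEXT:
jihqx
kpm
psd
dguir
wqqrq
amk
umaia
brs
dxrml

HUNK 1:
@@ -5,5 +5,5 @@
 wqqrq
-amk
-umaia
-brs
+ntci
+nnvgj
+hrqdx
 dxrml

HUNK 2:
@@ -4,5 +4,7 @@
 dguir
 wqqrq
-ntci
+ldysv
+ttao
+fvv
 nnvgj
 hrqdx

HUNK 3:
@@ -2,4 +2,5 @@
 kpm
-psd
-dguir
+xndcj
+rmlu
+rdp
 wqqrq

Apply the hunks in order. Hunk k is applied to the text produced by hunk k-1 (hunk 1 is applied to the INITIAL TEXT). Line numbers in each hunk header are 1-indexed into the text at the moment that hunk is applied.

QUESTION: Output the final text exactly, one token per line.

Hunk 1: at line 5 remove [amk,umaia,brs] add [ntci,nnvgj,hrqdx] -> 9 lines: jihqx kpm psd dguir wqqrq ntci nnvgj hrqdx dxrml
Hunk 2: at line 4 remove [ntci] add [ldysv,ttao,fvv] -> 11 lines: jihqx kpm psd dguir wqqrq ldysv ttao fvv nnvgj hrqdx dxrml
Hunk 3: at line 2 remove [psd,dguir] add [xndcj,rmlu,rdp] -> 12 lines: jihqx kpm xndcj rmlu rdp wqqrq ldysv ttao fvv nnvgj hrqdx dxrml

Answer: jihqx
kpm
xndcj
rmlu
rdp
wqqrq
ldysv
ttao
fvv
nnvgj
hrqdx
dxrml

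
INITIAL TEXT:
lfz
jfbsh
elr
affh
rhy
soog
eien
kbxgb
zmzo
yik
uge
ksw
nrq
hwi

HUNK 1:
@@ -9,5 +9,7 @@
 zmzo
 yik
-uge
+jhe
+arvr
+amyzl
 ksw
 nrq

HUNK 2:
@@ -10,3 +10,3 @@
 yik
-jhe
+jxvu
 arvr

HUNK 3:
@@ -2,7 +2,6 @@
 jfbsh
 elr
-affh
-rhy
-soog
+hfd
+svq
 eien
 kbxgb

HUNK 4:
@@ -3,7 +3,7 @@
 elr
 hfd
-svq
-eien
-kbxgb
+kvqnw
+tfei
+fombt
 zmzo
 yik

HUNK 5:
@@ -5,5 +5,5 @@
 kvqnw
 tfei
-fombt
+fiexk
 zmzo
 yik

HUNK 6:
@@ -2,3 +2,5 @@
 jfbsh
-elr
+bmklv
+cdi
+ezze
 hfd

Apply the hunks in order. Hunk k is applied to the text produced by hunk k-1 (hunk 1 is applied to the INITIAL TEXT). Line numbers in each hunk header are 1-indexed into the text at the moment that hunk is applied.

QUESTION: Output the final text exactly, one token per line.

Hunk 1: at line 9 remove [uge] add [jhe,arvr,amyzl] -> 16 lines: lfz jfbsh elr affh rhy soog eien kbxgb zmzo yik jhe arvr amyzl ksw nrq hwi
Hunk 2: at line 10 remove [jhe] add [jxvu] -> 16 lines: lfz jfbsh elr affh rhy soog eien kbxgb zmzo yik jxvu arvr amyzl ksw nrq hwi
Hunk 3: at line 2 remove [affh,rhy,soog] add [hfd,svq] -> 15 lines: lfz jfbsh elr hfd svq eien kbxgb zmzo yik jxvu arvr amyzl ksw nrq hwi
Hunk 4: at line 3 remove [svq,eien,kbxgb] add [kvqnw,tfei,fombt] -> 15 lines: lfz jfbsh elr hfd kvqnw tfei fombt zmzo yik jxvu arvr amyzl ksw nrq hwi
Hunk 5: at line 5 remove [fombt] add [fiexk] -> 15 lines: lfz jfbsh elr hfd kvqnw tfei fiexk zmzo yik jxvu arvr amyzl ksw nrq hwi
Hunk 6: at line 2 remove [elr] add [bmklv,cdi,ezze] -> 17 lines: lfz jfbsh bmklv cdi ezze hfd kvqnw tfei fiexk zmzo yik jxvu arvr amyzl ksw nrq hwi

Answer: lfz
jfbsh
bmklv
cdi
ezze
hfd
kvqnw
tfei
fiexk
zmzo
yik
jxvu
arvr
amyzl
ksw
nrq
hwi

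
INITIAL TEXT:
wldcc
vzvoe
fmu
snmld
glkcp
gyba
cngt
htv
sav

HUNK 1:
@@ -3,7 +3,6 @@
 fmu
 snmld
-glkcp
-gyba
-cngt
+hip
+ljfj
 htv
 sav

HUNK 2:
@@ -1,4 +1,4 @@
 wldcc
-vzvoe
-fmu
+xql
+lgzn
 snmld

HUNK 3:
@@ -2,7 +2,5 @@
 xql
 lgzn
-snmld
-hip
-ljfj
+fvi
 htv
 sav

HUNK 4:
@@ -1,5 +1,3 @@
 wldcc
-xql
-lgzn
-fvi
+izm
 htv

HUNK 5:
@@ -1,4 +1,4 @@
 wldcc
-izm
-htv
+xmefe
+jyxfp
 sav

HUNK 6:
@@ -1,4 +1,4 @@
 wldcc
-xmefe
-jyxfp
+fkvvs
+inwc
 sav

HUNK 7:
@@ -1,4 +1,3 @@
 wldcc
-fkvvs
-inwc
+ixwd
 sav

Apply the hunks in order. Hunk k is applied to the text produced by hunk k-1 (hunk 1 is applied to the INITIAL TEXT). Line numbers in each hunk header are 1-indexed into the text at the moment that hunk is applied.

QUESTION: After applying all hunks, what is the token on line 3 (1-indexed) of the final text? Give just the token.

Answer: sav

Derivation:
Hunk 1: at line 3 remove [glkcp,gyba,cngt] add [hip,ljfj] -> 8 lines: wldcc vzvoe fmu snmld hip ljfj htv sav
Hunk 2: at line 1 remove [vzvoe,fmu] add [xql,lgzn] -> 8 lines: wldcc xql lgzn snmld hip ljfj htv sav
Hunk 3: at line 2 remove [snmld,hip,ljfj] add [fvi] -> 6 lines: wldcc xql lgzn fvi htv sav
Hunk 4: at line 1 remove [xql,lgzn,fvi] add [izm] -> 4 lines: wldcc izm htv sav
Hunk 5: at line 1 remove [izm,htv] add [xmefe,jyxfp] -> 4 lines: wldcc xmefe jyxfp sav
Hunk 6: at line 1 remove [xmefe,jyxfp] add [fkvvs,inwc] -> 4 lines: wldcc fkvvs inwc sav
Hunk 7: at line 1 remove [fkvvs,inwc] add [ixwd] -> 3 lines: wldcc ixwd sav
Final line 3: sav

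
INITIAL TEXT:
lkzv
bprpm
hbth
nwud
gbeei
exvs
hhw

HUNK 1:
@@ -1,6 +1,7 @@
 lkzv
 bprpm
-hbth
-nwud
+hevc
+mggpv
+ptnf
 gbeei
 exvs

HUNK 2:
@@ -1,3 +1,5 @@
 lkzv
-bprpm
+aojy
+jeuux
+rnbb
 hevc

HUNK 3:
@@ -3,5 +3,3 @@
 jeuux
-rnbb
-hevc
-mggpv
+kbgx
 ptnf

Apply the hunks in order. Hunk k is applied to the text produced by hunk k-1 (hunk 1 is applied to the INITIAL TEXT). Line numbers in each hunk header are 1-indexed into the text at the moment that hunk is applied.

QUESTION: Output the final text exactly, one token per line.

Answer: lkzv
aojy
jeuux
kbgx
ptnf
gbeei
exvs
hhw

Derivation:
Hunk 1: at line 1 remove [hbth,nwud] add [hevc,mggpv,ptnf] -> 8 lines: lkzv bprpm hevc mggpv ptnf gbeei exvs hhw
Hunk 2: at line 1 remove [bprpm] add [aojy,jeuux,rnbb] -> 10 lines: lkzv aojy jeuux rnbb hevc mggpv ptnf gbeei exvs hhw
Hunk 3: at line 3 remove [rnbb,hevc,mggpv] add [kbgx] -> 8 lines: lkzv aojy jeuux kbgx ptnf gbeei exvs hhw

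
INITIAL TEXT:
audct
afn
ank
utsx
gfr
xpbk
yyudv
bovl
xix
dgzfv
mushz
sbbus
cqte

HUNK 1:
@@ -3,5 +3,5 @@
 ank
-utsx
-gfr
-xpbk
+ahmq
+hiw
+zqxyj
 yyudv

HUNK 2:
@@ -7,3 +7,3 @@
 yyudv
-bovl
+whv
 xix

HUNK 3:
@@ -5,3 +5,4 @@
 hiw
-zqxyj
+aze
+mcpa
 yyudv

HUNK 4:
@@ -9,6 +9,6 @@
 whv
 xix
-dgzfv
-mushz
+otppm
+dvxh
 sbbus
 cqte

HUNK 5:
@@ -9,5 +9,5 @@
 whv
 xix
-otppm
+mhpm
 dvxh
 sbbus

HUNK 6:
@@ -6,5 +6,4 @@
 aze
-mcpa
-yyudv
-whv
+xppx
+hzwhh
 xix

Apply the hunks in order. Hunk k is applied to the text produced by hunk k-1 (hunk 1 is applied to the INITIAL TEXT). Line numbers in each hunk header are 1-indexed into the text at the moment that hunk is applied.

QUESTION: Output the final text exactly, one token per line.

Answer: audct
afn
ank
ahmq
hiw
aze
xppx
hzwhh
xix
mhpm
dvxh
sbbus
cqte

Derivation:
Hunk 1: at line 3 remove [utsx,gfr,xpbk] add [ahmq,hiw,zqxyj] -> 13 lines: audct afn ank ahmq hiw zqxyj yyudv bovl xix dgzfv mushz sbbus cqte
Hunk 2: at line 7 remove [bovl] add [whv] -> 13 lines: audct afn ank ahmq hiw zqxyj yyudv whv xix dgzfv mushz sbbus cqte
Hunk 3: at line 5 remove [zqxyj] add [aze,mcpa] -> 14 lines: audct afn ank ahmq hiw aze mcpa yyudv whv xix dgzfv mushz sbbus cqte
Hunk 4: at line 9 remove [dgzfv,mushz] add [otppm,dvxh] -> 14 lines: audct afn ank ahmq hiw aze mcpa yyudv whv xix otppm dvxh sbbus cqte
Hunk 5: at line 9 remove [otppm] add [mhpm] -> 14 lines: audct afn ank ahmq hiw aze mcpa yyudv whv xix mhpm dvxh sbbus cqte
Hunk 6: at line 6 remove [mcpa,yyudv,whv] add [xppx,hzwhh] -> 13 lines: audct afn ank ahmq hiw aze xppx hzwhh xix mhpm dvxh sbbus cqte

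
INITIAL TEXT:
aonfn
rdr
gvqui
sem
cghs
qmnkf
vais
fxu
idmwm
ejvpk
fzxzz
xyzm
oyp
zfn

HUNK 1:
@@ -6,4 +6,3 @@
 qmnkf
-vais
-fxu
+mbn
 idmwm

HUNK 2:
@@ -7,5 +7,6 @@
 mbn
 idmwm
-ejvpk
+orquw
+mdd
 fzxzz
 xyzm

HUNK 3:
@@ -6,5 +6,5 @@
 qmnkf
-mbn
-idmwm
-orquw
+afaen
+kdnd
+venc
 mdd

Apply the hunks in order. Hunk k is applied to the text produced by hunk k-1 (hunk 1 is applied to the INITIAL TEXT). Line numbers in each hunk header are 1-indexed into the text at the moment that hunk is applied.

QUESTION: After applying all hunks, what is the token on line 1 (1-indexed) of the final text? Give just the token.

Hunk 1: at line 6 remove [vais,fxu] add [mbn] -> 13 lines: aonfn rdr gvqui sem cghs qmnkf mbn idmwm ejvpk fzxzz xyzm oyp zfn
Hunk 2: at line 7 remove [ejvpk] add [orquw,mdd] -> 14 lines: aonfn rdr gvqui sem cghs qmnkf mbn idmwm orquw mdd fzxzz xyzm oyp zfn
Hunk 3: at line 6 remove [mbn,idmwm,orquw] add [afaen,kdnd,venc] -> 14 lines: aonfn rdr gvqui sem cghs qmnkf afaen kdnd venc mdd fzxzz xyzm oyp zfn
Final line 1: aonfn

Answer: aonfn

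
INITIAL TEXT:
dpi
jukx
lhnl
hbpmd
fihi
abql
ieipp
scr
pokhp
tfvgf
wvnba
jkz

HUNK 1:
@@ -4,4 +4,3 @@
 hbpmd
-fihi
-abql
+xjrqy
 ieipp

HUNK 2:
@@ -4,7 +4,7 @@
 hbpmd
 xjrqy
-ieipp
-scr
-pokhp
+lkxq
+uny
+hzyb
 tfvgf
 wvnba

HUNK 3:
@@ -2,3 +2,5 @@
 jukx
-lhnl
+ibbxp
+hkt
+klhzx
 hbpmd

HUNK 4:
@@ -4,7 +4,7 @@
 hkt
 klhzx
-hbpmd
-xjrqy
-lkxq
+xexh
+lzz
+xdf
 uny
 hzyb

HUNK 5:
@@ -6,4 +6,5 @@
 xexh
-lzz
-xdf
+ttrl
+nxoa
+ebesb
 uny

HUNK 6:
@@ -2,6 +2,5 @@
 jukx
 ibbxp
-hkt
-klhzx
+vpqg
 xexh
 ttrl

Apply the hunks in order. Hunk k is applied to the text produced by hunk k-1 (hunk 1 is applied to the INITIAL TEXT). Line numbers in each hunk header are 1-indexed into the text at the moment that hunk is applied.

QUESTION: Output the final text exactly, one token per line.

Answer: dpi
jukx
ibbxp
vpqg
xexh
ttrl
nxoa
ebesb
uny
hzyb
tfvgf
wvnba
jkz

Derivation:
Hunk 1: at line 4 remove [fihi,abql] add [xjrqy] -> 11 lines: dpi jukx lhnl hbpmd xjrqy ieipp scr pokhp tfvgf wvnba jkz
Hunk 2: at line 4 remove [ieipp,scr,pokhp] add [lkxq,uny,hzyb] -> 11 lines: dpi jukx lhnl hbpmd xjrqy lkxq uny hzyb tfvgf wvnba jkz
Hunk 3: at line 2 remove [lhnl] add [ibbxp,hkt,klhzx] -> 13 lines: dpi jukx ibbxp hkt klhzx hbpmd xjrqy lkxq uny hzyb tfvgf wvnba jkz
Hunk 4: at line 4 remove [hbpmd,xjrqy,lkxq] add [xexh,lzz,xdf] -> 13 lines: dpi jukx ibbxp hkt klhzx xexh lzz xdf uny hzyb tfvgf wvnba jkz
Hunk 5: at line 6 remove [lzz,xdf] add [ttrl,nxoa,ebesb] -> 14 lines: dpi jukx ibbxp hkt klhzx xexh ttrl nxoa ebesb uny hzyb tfvgf wvnba jkz
Hunk 6: at line 2 remove [hkt,klhzx] add [vpqg] -> 13 lines: dpi jukx ibbxp vpqg xexh ttrl nxoa ebesb uny hzyb tfvgf wvnba jkz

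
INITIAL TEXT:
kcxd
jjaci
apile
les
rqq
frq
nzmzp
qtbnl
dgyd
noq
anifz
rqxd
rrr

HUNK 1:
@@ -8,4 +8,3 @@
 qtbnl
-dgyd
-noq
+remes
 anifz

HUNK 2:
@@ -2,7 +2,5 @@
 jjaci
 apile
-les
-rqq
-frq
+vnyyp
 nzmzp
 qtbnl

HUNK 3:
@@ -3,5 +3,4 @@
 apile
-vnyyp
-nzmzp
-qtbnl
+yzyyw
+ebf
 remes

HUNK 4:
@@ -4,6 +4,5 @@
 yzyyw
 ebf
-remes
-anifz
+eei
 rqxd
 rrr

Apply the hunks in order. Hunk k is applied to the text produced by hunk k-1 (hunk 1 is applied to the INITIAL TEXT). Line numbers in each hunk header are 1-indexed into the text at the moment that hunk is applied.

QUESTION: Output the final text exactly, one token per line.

Hunk 1: at line 8 remove [dgyd,noq] add [remes] -> 12 lines: kcxd jjaci apile les rqq frq nzmzp qtbnl remes anifz rqxd rrr
Hunk 2: at line 2 remove [les,rqq,frq] add [vnyyp] -> 10 lines: kcxd jjaci apile vnyyp nzmzp qtbnl remes anifz rqxd rrr
Hunk 3: at line 3 remove [vnyyp,nzmzp,qtbnl] add [yzyyw,ebf] -> 9 lines: kcxd jjaci apile yzyyw ebf remes anifz rqxd rrr
Hunk 4: at line 4 remove [remes,anifz] add [eei] -> 8 lines: kcxd jjaci apile yzyyw ebf eei rqxd rrr

Answer: kcxd
jjaci
apile
yzyyw
ebf
eei
rqxd
rrr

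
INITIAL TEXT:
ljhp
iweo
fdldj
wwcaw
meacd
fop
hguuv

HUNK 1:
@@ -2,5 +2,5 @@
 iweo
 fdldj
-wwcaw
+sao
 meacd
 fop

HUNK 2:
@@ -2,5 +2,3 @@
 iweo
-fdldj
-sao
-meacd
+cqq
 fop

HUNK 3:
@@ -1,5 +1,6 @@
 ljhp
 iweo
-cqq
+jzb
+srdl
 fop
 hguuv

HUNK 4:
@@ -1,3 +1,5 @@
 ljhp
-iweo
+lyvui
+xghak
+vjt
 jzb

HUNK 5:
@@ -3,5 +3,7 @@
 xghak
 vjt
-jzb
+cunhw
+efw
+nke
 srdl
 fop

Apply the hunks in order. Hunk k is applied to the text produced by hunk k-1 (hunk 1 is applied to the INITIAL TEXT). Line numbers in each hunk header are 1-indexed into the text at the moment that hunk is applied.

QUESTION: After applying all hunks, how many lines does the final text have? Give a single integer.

Hunk 1: at line 2 remove [wwcaw] add [sao] -> 7 lines: ljhp iweo fdldj sao meacd fop hguuv
Hunk 2: at line 2 remove [fdldj,sao,meacd] add [cqq] -> 5 lines: ljhp iweo cqq fop hguuv
Hunk 3: at line 1 remove [cqq] add [jzb,srdl] -> 6 lines: ljhp iweo jzb srdl fop hguuv
Hunk 4: at line 1 remove [iweo] add [lyvui,xghak,vjt] -> 8 lines: ljhp lyvui xghak vjt jzb srdl fop hguuv
Hunk 5: at line 3 remove [jzb] add [cunhw,efw,nke] -> 10 lines: ljhp lyvui xghak vjt cunhw efw nke srdl fop hguuv
Final line count: 10

Answer: 10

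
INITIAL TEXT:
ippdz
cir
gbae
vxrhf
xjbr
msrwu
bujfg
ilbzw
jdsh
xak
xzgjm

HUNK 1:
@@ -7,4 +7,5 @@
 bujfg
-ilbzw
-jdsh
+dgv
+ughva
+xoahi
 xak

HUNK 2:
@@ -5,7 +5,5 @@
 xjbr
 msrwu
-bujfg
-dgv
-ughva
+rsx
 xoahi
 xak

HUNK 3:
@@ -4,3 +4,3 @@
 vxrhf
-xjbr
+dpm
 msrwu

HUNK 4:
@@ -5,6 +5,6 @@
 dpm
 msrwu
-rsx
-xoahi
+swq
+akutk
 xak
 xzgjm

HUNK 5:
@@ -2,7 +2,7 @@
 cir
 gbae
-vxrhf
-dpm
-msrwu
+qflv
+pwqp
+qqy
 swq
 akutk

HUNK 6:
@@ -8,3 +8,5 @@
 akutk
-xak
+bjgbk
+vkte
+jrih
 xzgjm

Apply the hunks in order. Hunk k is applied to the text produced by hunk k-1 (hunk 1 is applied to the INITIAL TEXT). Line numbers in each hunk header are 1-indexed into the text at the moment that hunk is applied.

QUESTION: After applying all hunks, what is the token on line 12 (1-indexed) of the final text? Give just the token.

Answer: xzgjm

Derivation:
Hunk 1: at line 7 remove [ilbzw,jdsh] add [dgv,ughva,xoahi] -> 12 lines: ippdz cir gbae vxrhf xjbr msrwu bujfg dgv ughva xoahi xak xzgjm
Hunk 2: at line 5 remove [bujfg,dgv,ughva] add [rsx] -> 10 lines: ippdz cir gbae vxrhf xjbr msrwu rsx xoahi xak xzgjm
Hunk 3: at line 4 remove [xjbr] add [dpm] -> 10 lines: ippdz cir gbae vxrhf dpm msrwu rsx xoahi xak xzgjm
Hunk 4: at line 5 remove [rsx,xoahi] add [swq,akutk] -> 10 lines: ippdz cir gbae vxrhf dpm msrwu swq akutk xak xzgjm
Hunk 5: at line 2 remove [vxrhf,dpm,msrwu] add [qflv,pwqp,qqy] -> 10 lines: ippdz cir gbae qflv pwqp qqy swq akutk xak xzgjm
Hunk 6: at line 8 remove [xak] add [bjgbk,vkte,jrih] -> 12 lines: ippdz cir gbae qflv pwqp qqy swq akutk bjgbk vkte jrih xzgjm
Final line 12: xzgjm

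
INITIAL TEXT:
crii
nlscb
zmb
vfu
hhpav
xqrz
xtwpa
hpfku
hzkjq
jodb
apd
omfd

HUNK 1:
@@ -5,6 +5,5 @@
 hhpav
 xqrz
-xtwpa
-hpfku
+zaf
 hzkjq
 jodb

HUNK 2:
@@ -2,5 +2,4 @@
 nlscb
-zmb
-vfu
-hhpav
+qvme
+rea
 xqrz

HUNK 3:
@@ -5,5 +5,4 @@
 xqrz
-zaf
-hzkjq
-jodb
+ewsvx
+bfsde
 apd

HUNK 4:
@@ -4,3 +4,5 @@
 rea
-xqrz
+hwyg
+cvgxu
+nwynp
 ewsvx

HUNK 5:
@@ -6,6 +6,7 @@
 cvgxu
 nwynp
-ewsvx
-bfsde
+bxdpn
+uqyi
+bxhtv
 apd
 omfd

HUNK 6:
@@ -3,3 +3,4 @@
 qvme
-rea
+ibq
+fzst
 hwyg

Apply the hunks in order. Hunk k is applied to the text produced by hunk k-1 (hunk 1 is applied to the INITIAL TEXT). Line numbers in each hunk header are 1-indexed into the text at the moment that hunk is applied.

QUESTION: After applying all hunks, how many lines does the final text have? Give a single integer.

Answer: 13

Derivation:
Hunk 1: at line 5 remove [xtwpa,hpfku] add [zaf] -> 11 lines: crii nlscb zmb vfu hhpav xqrz zaf hzkjq jodb apd omfd
Hunk 2: at line 2 remove [zmb,vfu,hhpav] add [qvme,rea] -> 10 lines: crii nlscb qvme rea xqrz zaf hzkjq jodb apd omfd
Hunk 3: at line 5 remove [zaf,hzkjq,jodb] add [ewsvx,bfsde] -> 9 lines: crii nlscb qvme rea xqrz ewsvx bfsde apd omfd
Hunk 4: at line 4 remove [xqrz] add [hwyg,cvgxu,nwynp] -> 11 lines: crii nlscb qvme rea hwyg cvgxu nwynp ewsvx bfsde apd omfd
Hunk 5: at line 6 remove [ewsvx,bfsde] add [bxdpn,uqyi,bxhtv] -> 12 lines: crii nlscb qvme rea hwyg cvgxu nwynp bxdpn uqyi bxhtv apd omfd
Hunk 6: at line 3 remove [rea] add [ibq,fzst] -> 13 lines: crii nlscb qvme ibq fzst hwyg cvgxu nwynp bxdpn uqyi bxhtv apd omfd
Final line count: 13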